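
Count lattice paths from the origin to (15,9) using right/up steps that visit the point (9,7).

Paths (0,0)->(9,7): C(16,7) = 11440.
Paths (9,7)->(15,9): C(8,2) = 28.
By multiplication principle: 11440 x 28.

Final answer: 320320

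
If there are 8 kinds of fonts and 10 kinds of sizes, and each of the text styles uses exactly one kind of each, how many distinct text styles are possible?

By the multiplication principle: 8 x 10.

Final answer: 80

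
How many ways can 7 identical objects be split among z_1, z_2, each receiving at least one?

Substitute z'_i = z_i - 1 (so z'_i >= 0). Then sum z'_i = 7 - 2 = 5.
Stars and bars: C(5+2-1, 2-1) = C(6,1).

Final answer: C(6,1) = 6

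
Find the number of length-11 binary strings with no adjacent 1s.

Let a(n) count valid strings. If the last bit is 0 the prefix is any valid string of length n-1; if it is 1 the string must end in 01 with a valid prefix of length n-2. So a(n) = a(n-1) + a(n-2), a(1)=2, a(2)=3.
Computing successive values: a(1)=2, a(2)=3, a(3)=5, a(4)=8, a(5)=13, a(6)=21, a(7)=34, a(8)=55, a(9)=89, a(10)=144, a(11)=233.

Final answer: 233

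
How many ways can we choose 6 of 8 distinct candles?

C(8,6) = 8!/(6! x 2!).

Final answer: \binom{8}{6} = 28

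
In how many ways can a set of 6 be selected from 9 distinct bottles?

C(9,6) = 9!/(6! x (9-6)!).

Final answer: C(9,6) = 84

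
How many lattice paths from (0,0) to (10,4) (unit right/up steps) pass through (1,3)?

Paths (0,0)->(1,3): C(4,3) = 4.
Paths (1,3)->(10,4): C(10,1) = 10.
By multiplication principle: 4 x 10.

Final answer: 40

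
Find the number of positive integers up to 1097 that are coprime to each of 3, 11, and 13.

|div by 3|=365, |div by 11|=99, |div by 13|=84.
|div by 3&11|=33, |div by 3&13|=28, |div by 11&13|=7, |div by all|=2.
By inclusion-exclusion, divisible by at least one: 365+99+84-33-28-7+2 = 482.
Not divisible by any: 1097 - 482.

Final answer: 615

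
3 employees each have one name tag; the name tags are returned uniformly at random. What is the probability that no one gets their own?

Derangements satisfy D(n) = (n-1)(D(n-1) + D(n-2)), starting from D(0)=1, D(1)=0.
Building up: D(2)=1, D(3)=2.
Total arrangements: 3! = 6.
Probability = D(3)/3! = 1/3.

Final answer: D(3)/3! = 2/6 = 0.333333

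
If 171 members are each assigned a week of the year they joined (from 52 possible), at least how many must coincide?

There are 52 possible values for week of the year they joined. With 171 members and 52 categories, by pigeonhole: ceiling(171/52).

Final answer: 4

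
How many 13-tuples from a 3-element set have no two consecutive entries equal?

Let g(n) count such strings. g(1) = 3, and each valid string of length n-1 extends in 2 ways (any symbol but the last), so g(n) = 2 g(n-1).
Total: g(13) = 3 x 2^12.

Final answer: 3 x 2^{12} = 12288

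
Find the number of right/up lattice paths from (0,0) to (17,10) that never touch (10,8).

Total paths to (17,10): C(27,10) = 8436285.
Paths through (10,8): C(18,8) x C(9,2) = 1575288.
Avoiding (10,8): 8436285 - 1575288.

Final answer: 6860997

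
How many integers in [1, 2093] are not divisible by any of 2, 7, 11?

|div by 2|=1046, |div by 7|=299, |div by 11|=190.
|div by 2&7|=149, |div by 2&11|=95, |div by 7&11|=27, |div by all|=13.
By inclusion-exclusion, divisible by at least one: 1046+299+190-149-95-27+13 = 1277.
Not divisible by any: 2093 - 1277.

Final answer: 816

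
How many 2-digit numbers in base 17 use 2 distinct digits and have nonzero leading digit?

First digit: 16 (nonzero). Second: 16 (not first). Third: 15, etc.
Total: 16 x 16.

Final answer: 256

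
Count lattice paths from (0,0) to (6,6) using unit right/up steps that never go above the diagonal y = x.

Total monotonic paths to (6,6): C(12,6) = 924.
Reflecting each bad path at its first crossing gives a bijection with paths to (5,7): C(12,7) = 792.
Valid Dyck paths: 924 - 792.
(Equivalently, C_{6} = C(12,6)/7 = 924/7.)

Final answer: C_{6} = 132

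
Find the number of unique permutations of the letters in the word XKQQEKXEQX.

Letters (E:2, K:2, Q:3, X:3). Total letters: 10.
Permutations = 10!/(3! x 3! x 2! x 2!).

Final answer: 25200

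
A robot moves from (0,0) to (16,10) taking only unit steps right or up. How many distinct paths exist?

Each path has 16 right steps and 10 up steps in some order (26 steps total).
Choose which 10 of the 26 steps are up: C(26,10).

Final answer: C(26,10) = 5311735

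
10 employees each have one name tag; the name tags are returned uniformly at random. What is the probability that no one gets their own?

Derangements satisfy D(n) = (n-1)(D(n-1) + D(n-2)), starting from D(0)=1, D(1)=0.
Building up: D(2)=1, D(3)=2, D(4)=9, D(5)=44, D(6)=265, D(7)=1854, D(8)=14833, D(9)=133496, D(10)=1334961.
Total arrangements: 10! = 3628800.
Probability = D(10)/10! = 16481/44800.

Final answer: D(10)/10! = 1334961/3628800 = 0.367879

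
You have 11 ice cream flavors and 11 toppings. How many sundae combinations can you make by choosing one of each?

By the multiplication principle: 11 x 11.

Final answer: 121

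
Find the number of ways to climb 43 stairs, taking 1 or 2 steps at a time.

Let f(n) be the number of climbs. Removing the last move (1 or 2 steps) gives f(n) = f(n-1) + f(n-2); base cases f(1)=1, f(2)=2.
Computing successive values: f(1)=1, f(2)=2, f(3)=3, f(4)=5, f(5)=8, f(6)=13, f(7)=21, f(8)=34, f(9)=55, f(10)=89, f(11)=144, f(12)=233, f(13)=377, f(14)=610, f(15)=987, f(16)=1597, f(17)=2584, f(18)=4181, f(19)=6765, f(20)=10946, f(21)=17711, f(22)=28657, f(23)=46368, f(24)=75025, f(25)=121393, f(26)=196418, f(27)=317811, f(28)=514229, f(29)=832040, f(30)=1346269, f(31)=2178309, f(32)=3524578, f(33)=5702887, f(34)=9227465, f(35)=14930352, f(36)=24157817, f(37)=39088169, f(38)=63245986, f(39)=102334155, f(40)=165580141, f(41)=267914296, f(42)=433494437, f(43)=701408733.

Final answer: 701408733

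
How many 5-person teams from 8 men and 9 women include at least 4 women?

Sum over valid woman counts:
C(9,4)C(8,1) = 1008
C(9,5)C(8,0) = 126
Total: 1008 + 126.

Final answer: 1134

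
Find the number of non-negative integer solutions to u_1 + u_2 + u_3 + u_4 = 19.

Stars and bars with 19 stars and 3 bars:
C(19+4-1, 4-1) = C(22,3).

Final answer: C(22,3) = 1540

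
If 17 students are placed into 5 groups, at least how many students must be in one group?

By the pigeonhole principle: ceiling(17/5).

Final answer: 4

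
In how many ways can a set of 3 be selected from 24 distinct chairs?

C(24,3) = 24!/(3! x 21!).

Final answer: \binom{24}{3} = 2024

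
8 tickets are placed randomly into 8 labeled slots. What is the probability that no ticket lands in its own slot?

Derangements satisfy D(n) = (n-1)(D(n-1) + D(n-2)), starting from D(0)=1, D(1)=0.
Building up: D(2)=1, D(3)=2, D(4)=9, D(5)=44, D(6)=265, D(7)=1854, D(8)=14833.
Total arrangements: 8! = 40320.
Probability = D(8)/8! = 2119/5760.

Final answer: D(8)/8! = 14833/40320 = 0.367882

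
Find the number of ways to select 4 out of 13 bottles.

C(13,4) = 13!/(4! x (13-4)!).

Final answer: C(13,4) = 715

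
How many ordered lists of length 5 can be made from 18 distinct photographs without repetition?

P(18,5) = 18!/(18-5)! = 18!/13!.

Final answer: P(18,5) = 1028160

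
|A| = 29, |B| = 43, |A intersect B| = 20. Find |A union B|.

|A union B| = |A| + |B| - |A intersect B| = 29 + 43 - 20.

Final answer: 52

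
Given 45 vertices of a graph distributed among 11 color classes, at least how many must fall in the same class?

By pigeonhole with 45 objects and 11 categories: ceiling(45/11).

Final answer: 5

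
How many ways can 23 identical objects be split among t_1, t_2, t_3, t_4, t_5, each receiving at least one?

Substitute t'_i = t_i - 1 (so t'_i >= 0). Then sum t'_i = 23 - 5 = 18.
Stars and bars: C(18+5-1, 5-1) = C(22,4).

Final answer: C(22,4) = 7315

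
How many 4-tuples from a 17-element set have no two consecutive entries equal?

Let g(n) count such strings. g(1) = 17, and each valid string of length n-1 extends in 16 ways (any symbol but the last), so g(n) = 16 g(n-1).
Total: g(4) = 17 x 16^3.

Final answer: 17 x 16^{3} = 69632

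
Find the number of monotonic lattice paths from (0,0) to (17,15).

Each path has 17 right steps and 15 up steps in some order (32 steps total).
Choose which 15 of the 32 steps are up: C(32,15).

Final answer: C(32,15) = 565722720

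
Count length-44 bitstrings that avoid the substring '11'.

Let a(n) count valid strings. If the last bit is 0 the prefix is any valid string of length n-1; if it is 1 the string must end in 01 with a valid prefix of length n-2. So a(n) = a(n-1) + a(n-2), a(1)=2, a(2)=3.
Computing successive values: a(1)=2, a(2)=3, a(3)=5, a(4)=8, a(5)=13, a(6)=21, a(7)=34, a(8)=55, a(9)=89, a(10)=144, a(11)=233, a(12)=377, a(13)=610, a(14)=987, a(15)=1597, a(16)=2584, a(17)=4181, a(18)=6765, a(19)=10946, a(20)=17711, a(21)=28657, a(22)=46368, a(23)=75025, a(24)=121393, a(25)=196418, a(26)=317811, a(27)=514229, a(28)=832040, a(29)=1346269, a(30)=2178309, a(31)=3524578, a(32)=5702887, a(33)=9227465, a(34)=14930352, a(35)=24157817, a(36)=39088169, a(37)=63245986, a(38)=102334155, a(39)=165580141, a(40)=267914296, a(41)=433494437, a(42)=701408733, a(43)=1134903170, a(44)=1836311903.

Final answer: 1836311903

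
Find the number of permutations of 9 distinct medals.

The number of ways to arrange 9 distinct objects is 9!.

Final answer: 9! = 362880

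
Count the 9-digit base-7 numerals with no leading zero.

Leading digit: 6 options (nonzero). Other 8 digit(s): 7 options each.
Total: 6 x 7^8.

Final answer: 34588806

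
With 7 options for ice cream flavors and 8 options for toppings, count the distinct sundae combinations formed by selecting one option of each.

By the multiplication principle: 7 x 8.

Final answer: 56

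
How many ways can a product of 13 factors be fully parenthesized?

This is counted by the nth Catalan number C_n. Here n = 13 - 1 = 12.
C_n = C(2n,n) - C(2n,n+1), so C_{12} = C(24,12) - C(24,13) = 2704156 - 2496144.

Final answer: C_{12} = 208012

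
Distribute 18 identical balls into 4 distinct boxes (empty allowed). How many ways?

Stars and bars: C(n+k-1, k-1) = C(21,3).

Final answer: C(21,3) = 1330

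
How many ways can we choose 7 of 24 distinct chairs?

C(24,7) = 24!/(7! x (24-7)!).

Final answer: C(24,7) = 346104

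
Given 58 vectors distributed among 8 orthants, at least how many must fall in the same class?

By pigeonhole with 58 objects and 8 categories: ceiling(58/8).

Final answer: 8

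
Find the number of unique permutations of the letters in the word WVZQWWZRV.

Letters (Q:1, R:1, V:2, W:3, Z:2). Total letters: 9.
Permutations = 9!/(3! x 2! x 2!).

Final answer: 15120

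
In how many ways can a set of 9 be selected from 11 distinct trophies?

C(11,9) = 11!/(9! x 2!).

Final answer: \binom{11}{9} = 55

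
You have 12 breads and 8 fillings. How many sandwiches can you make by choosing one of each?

By the multiplication principle: 12 x 8.

Final answer: 96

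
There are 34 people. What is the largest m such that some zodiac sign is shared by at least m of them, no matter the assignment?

There are 12 possible values for zodiac sign. With 34 people and 12 categories, by pigeonhole: ceiling(34/12).

Final answer: 3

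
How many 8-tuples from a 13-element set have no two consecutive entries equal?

Let g(n) count such strings. g(1) = 13, and each valid string of length n-1 extends in 12 ways (any symbol but the last), so g(n) = 12 g(n-1).
Total: g(8) = 13 x 12^7.

Final answer: 13 x 12^{7} = 465813504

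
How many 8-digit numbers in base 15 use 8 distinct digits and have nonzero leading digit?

The leading digit has 14 choices (anything but zero); the next has 14 (anything but the first), then 13, and so on, one fewer each time.
Total: 14 x 14 x 13 x 12 x 11 x 10 x 9 x 8.

Final answer: 242161920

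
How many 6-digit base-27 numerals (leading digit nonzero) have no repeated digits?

The leading digit has 26 choices (anything but zero); the next has 26 (anything but the first), then 25, and so on, one fewer each time.
Total: 26 x 26 x 25 x 24 x 23 x 22.

Final answer: 205233600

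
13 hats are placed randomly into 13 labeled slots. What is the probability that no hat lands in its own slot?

Derangements satisfy D(n) = (n-1)(D(n-1) + D(n-2)), starting from D(0)=1, D(1)=0.
Building up: D(2)=1, D(3)=2, D(4)=9, D(5)=44, D(6)=265, D(7)=1854, D(8)=14833, D(9)=133496, D(10)=1334961, D(11)=14684570, D(12)=176214841, D(13)=2290792932.
Total arrangements: 13! = 6227020800.
Probability = D(13)/13! = 63633137/172972800.

Final answer: D(13)/13! = 2290792932/6227020800 = 0.367879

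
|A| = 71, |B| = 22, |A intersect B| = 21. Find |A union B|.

|A union B| = |A| + |B| - |A intersect B| = 71 + 22 - 21.

Final answer: 72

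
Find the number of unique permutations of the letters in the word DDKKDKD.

Letters (D:4, K:3). Total letters: 7.
Permutations = 7!/(4! x 3!).

Final answer: 35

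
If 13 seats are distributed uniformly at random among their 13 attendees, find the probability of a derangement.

Use the recurrence D(n) = (n-1)(D(n-1) + D(n-2)) with D(0)=1, D(1)=0.
Building up: D(2)=1, D(3)=2, D(4)=9, D(5)=44, D(6)=265, D(7)=1854, D(8)=14833, D(9)=133496, D(10)=1334961, D(11)=14684570, D(12)=176214841, D(13)=2290792932.
Total arrangements: 13! = 6227020800.
Probability = D(13)/13! = 63633137/172972800.

Final answer: D(13)/13! = 2290792932/6227020800 = 0.367879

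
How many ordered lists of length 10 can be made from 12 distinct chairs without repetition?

P(12,10) = 12!/(12-10)! = 12!/2!.

Final answer: P(12,10) = 239500800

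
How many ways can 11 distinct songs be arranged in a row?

The number of ways to arrange 11 distinct objects is 11!.

Final answer: 11! = 39916800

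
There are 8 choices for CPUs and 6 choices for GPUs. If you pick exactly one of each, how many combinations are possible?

By the multiplication principle: 8 x 6.

Final answer: 48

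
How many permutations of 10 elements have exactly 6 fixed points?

Choose which 6 elements are fixed: C(10,6) = 210.
Derange the remaining 4 using D(j) = (j-1)(D(j-1) + D(j-2)), D(0)=1, D(1)=0: D(2)=1, D(3)=2, D(4)=9.
Total: 210 x 9.

Final answer: C(10,6) D(4) = 1890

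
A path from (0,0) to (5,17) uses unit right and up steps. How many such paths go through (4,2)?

Paths (0,0)->(4,2): C(6,2) = 15.
Paths (4,2)->(5,17): C(16,15) = 16.
By multiplication principle: 15 x 16.

Final answer: 240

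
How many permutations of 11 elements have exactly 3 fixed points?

Choose which 3 elements are fixed: C(11,3) = 165.
Derange the remaining 8 using D(j) = (j-1)(D(j-1) + D(j-2)), D(0)=1, D(1)=0: D(2)=1, D(3)=2, D(4)=9, D(5)=44, D(6)=265, D(7)=1854, D(8)=14833.
Total: 165 x 14833.

Final answer: C(11,3) D(8) = 2447445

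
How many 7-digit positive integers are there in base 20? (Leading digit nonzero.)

These are the integers in [20^6, 20^7), so the count is 20^7 - 20^6 = 19 x 20^6.

Final answer: 1216000000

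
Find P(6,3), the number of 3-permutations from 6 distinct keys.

P(6,3) = 6!/(6-3)! = 6!/3!.

Final answer: P(6,3) = 120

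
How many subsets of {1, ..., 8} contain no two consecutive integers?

Let a(n) count such subsets of {1, ..., n}. Either n is excluded (a(n-1) ways) or n is included, forcing n-1 out (a(n-2) ways), so a(n) = a(n-1) + a(n-2) with a(1)=2, a(2)=3.
Iterating the recurrence: a(1)=2, a(2)=3, a(3)=5, a(4)=8, a(5)=13, a(6)=21, a(7)=34, a(8)=55.

Final answer: 55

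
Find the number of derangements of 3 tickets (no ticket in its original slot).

D(n) = (n-1)(D(n-1) + D(n-2)), D(0)=1, D(1)=0.
D(2) = 1 x (0 + 1) = 1
D(3) = 2 x (D(2) + D(1)) = 2 x (1 + 0)

Final answer: D(3) = 2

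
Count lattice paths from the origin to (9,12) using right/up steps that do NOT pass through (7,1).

Total paths to (9,12): C(21,12) = 293930.
Paths through (7,1): C(8,1) x C(13,11) = 624.
Avoiding (7,1): 293930 - 624.

Final answer: 293306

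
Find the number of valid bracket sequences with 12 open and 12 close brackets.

This is counted by the nth Catalan number C_n. Here n = 12 (pairs).
C_n = C(2n,n) - C(2n,n+1), so C_{12} = C(24,12) - C(24,13) = 2704156 - 2496144.

Final answer: C_{12} = 208012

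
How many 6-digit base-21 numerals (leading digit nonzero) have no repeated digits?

First digit: 20 (nonzero). Second: 20 (not first). Third: 19, etc.
Total: 20 x 20 x 19 x 18 x 17 x 16.

Final answer: 37209600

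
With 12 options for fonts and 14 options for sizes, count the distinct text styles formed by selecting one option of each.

By the multiplication principle: 12 x 14.

Final answer: 168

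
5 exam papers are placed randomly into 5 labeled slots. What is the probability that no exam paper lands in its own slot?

Use the recurrence D(n) = (n-1)(D(n-1) + D(n-2)) with D(0)=1, D(1)=0.
Building up: D(2)=1, D(3)=2, D(4)=9, D(5)=44.
Total arrangements: 5! = 120.
Probability = D(5)/5! = 11/30.

Final answer: D(5)/5! = 44/120 = 0.366667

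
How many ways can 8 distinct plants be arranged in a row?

The number of ways to arrange 8 distinct objects is 8!.

Final answer: 8! = 40320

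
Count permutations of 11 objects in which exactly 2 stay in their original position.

Choose which 2 elements are fixed: C(11,2) = 55.
Derange the remaining 9 using D(j) = (j-1)(D(j-1) + D(j-2)), D(0)=1, D(1)=0: D(2)=1, D(3)=2, D(4)=9, D(5)=44, D(6)=265, D(7)=1854, D(8)=14833, D(9)=133496.
Total: 55 x 133496.

Final answer: C(11,2) D(9) = 7342280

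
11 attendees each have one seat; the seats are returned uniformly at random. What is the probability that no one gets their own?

D(n) = (n-1)(D(n-1) + D(n-2)), D(0)=1, D(1)=0.
Building up: D(2)=1, D(3)=2, D(4)=9, D(5)=44, D(6)=265, D(7)=1854, D(8)=14833, D(9)=133496, D(10)=1334961, D(11)=14684570.
Total arrangements: 11! = 39916800.
Probability = D(11)/11! = 1468457/3991680.

Final answer: D(11)/11! = 14684570/39916800 = 0.367879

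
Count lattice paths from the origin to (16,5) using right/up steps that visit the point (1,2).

Paths (0,0)->(1,2): C(3,2) = 3.
Paths (1,2)->(16,5): C(18,3) = 816.
By multiplication principle: 3 x 816.

Final answer: 2448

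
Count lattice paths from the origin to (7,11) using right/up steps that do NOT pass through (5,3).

Total paths to (7,11): C(18,11) = 31824.
Paths through (5,3): C(8,3) x C(10,8) = 2520.
Avoiding (5,3): 31824 - 2520.

Final answer: 29304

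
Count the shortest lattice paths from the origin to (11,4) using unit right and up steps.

Each path has 11 right steps and 4 up steps in some order (15 steps total).
Choose which 4 of the 15 steps are up: C(15,4).

Final answer: C(15,4) = 1365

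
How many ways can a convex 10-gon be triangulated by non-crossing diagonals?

This is counted by the nth Catalan number C_n. Here n = 10 - 2 = 8.
C_n = C(2n,n) - C(2n,n+1), so C_{8} = C(16,8) - C(16,9) = 12870 - 11440.

Final answer: C_{8} = 1430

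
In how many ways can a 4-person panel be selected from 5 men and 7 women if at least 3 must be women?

Sum over valid woman counts:
C(7,3)C(5,1) = 175
C(7,4)C(5,0) = 35
Total: 175 + 35.

Final answer: 210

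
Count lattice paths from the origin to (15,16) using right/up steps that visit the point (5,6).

Paths (0,0)->(5,6): C(11,6) = 462.
Paths (5,6)->(15,16): C(20,10) = 184756.
By multiplication principle: 462 x 184756.

Final answer: 85357272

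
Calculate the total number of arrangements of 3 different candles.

The number of ways to arrange 3 distinct objects is 3!.

Final answer: 3! = 6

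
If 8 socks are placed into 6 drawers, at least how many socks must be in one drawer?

By the pigeonhole principle: ceiling(8/6).

Final answer: 2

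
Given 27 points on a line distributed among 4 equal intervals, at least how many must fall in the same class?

By pigeonhole with 27 objects and 4 categories: ceiling(27/4).

Final answer: 7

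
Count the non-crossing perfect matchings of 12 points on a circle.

The structures are counted by the Catalan number C_n. Here n = 12/2 = 6.
Using C_0 = 1 and C_(k+1) = C_k x 2(2k+1)/(k+2), build up term by term: C_1=1, C_2=2, C_3=5, C_4=14, C_5=42, C_6=132.

Final answer: C_{6} = 132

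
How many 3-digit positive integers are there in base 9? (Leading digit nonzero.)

Leading digit: 8 options (nonzero). Other 2 digit(s): 9 options each.
Total: 8 x 9^2.

Final answer: 648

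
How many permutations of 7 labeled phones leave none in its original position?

Derangements satisfy D(n) = (n-1)(D(n-1) + D(n-2)), starting from D(0)=1, D(1)=0.
D(2) = 1 x (0 + 1) = 1
D(3) = 2 x (1 + 0) = 2
D(4) = 3 x (2 + 1) = 9
D(5) = 4 x (9 + 2) = 44
D(6) = 5 x (44 + 9) = 265
D(7) = 6 x (D(6) + D(5)) = 6 x (265 + 44)

Final answer: D(7) = 1854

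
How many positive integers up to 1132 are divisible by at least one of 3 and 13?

Multiples of 3: 377. Multiples of 13: 87. Of both (lcm=39): 29.
By inclusion-exclusion: 377 + 87 - 29.

Final answer: 435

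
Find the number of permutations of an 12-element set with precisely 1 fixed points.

Choose which 1 elements are fixed: C(12,1) = 12.
Derange the remaining 11 using D(j) = (j-1)(D(j-1) + D(j-2)), D(0)=1, D(1)=0: D(2)=1, D(3)=2, D(4)=9, D(5)=44, D(6)=265, D(7)=1854, D(8)=14833, D(9)=133496, D(10)=1334961, D(11)=14684570.
Total: 12 x 14684570.

Final answer: C(12,1) D(11) = 176214840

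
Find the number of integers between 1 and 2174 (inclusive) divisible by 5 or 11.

Multiples of 5: 434. Multiples of 11: 197. Of both (lcm=55): 39.
By inclusion-exclusion: 434 + 197 - 39.

Final answer: 592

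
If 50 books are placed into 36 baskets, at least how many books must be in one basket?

By the pigeonhole principle: ceiling(50/36).

Final answer: 2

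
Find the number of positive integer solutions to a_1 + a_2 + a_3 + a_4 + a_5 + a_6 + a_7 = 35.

Substitute a'_i = a_i - 1 (so a'_i >= 0). Then sum a'_i = 35 - 7 = 28.
Stars and bars: C(28+7-1, 7-1) = C(34,6).

Final answer: C(34,6) = 1344904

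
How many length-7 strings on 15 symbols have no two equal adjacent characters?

First character: 15 choices. Each subsequent: 14 choices (must differ from the previous one).
Total: 15 x 14^6.

Final answer: 15 x 14^{6} = 112943040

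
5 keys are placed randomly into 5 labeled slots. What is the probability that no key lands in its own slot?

Use the recurrence D(n) = (n-1)(D(n-1) + D(n-2)) with D(0)=1, D(1)=0.
Building up: D(2)=1, D(3)=2, D(4)=9, D(5)=44.
Total arrangements: 5! = 120.
Probability = D(5)/5! = 11/30.

Final answer: D(5)/5! = 44/120 = 0.366667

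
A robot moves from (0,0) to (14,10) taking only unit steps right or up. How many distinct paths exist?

Each path has 14 right steps and 10 up steps in some order (24 steps total).
Choose which 10 of the 24 steps are up: C(24,10).

Final answer: C(24,10) = 1961256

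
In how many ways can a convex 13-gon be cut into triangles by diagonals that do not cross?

The structures are counted by the Catalan number C_n. Here n = 13 - 2 = 11.
C_n = C(2n,n)/(n+1), so C_{11} = C(22,11)/12 = 705432/12.

Final answer: C_{11} = 58786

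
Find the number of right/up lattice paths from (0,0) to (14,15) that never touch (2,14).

Total paths to (14,15): C(29,15) = 77558760.
Paths through (2,14): C(16,14) x C(13,1) = 1560.
Avoiding (2,14): 77558760 - 1560.

Final answer: 77557200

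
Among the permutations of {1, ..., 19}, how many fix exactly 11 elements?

Choose which 11 elements are fixed: C(19,11) = 75582.
Derange the remaining 8 using D(j) = (j-1)(D(j-1) + D(j-2)), D(0)=1, D(1)=0: D(2)=1, D(3)=2, D(4)=9, D(5)=44, D(6)=265, D(7)=1854, D(8)=14833.
Total: 75582 x 14833.

Final answer: C(19,11) D(8) = 1121107806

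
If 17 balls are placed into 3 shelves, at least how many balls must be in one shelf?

By the pigeonhole principle: ceiling(17/3).

Final answer: 6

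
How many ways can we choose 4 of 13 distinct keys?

C(13,4) = 13!/(4! x (13-4)!).

Final answer: C(13,4) = 715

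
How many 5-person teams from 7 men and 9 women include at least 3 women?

Sum over valid woman counts:
C(9,3)C(7,2) = 1764
C(9,4)C(7,1) = 882
C(9,5)C(7,0) = 126
Total: 1764 + 882 + 126.

Final answer: 2772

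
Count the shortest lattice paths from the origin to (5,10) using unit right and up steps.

Each path has 5 right steps and 10 up steps in some order (15 steps total).
Choose which 10 of the 15 steps are up: C(15,10).

Final answer: C(15,10) = 3003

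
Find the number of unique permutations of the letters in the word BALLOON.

Letters (A:1, B:1, L:2, N:1, O:2). Total letters: 7.
Permutations = 7!/(2! x 2!).

Final answer: 1260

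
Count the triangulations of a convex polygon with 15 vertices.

This is counted by the nth Catalan number C_n. Here n = 15 - 2 = 13.
C_n = (2n)!/(n!(n+1)!), so C_{13} = 26!/(13! x 14!) = C(26,13)/14 = 10400600/14.

Final answer: C_{13} = 742900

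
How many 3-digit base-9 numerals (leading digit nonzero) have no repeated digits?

The leading digit has 8 choices (anything but zero); the next has 8 (anything but the first), then 7, and so on, one fewer each time.
Total: 8 x 8 x 7.

Final answer: 448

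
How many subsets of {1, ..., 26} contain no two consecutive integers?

Let a(n) count such subsets of {1, ..., n}. Either n is excluded (a(n-1) ways) or n is included, forcing n-1 out (a(n-2) ways), so a(n) = a(n-1) + a(n-2) with a(1)=2, a(2)=3.
Computing successive values: a(1)=2, a(2)=3, a(3)=5, a(4)=8, a(5)=13, a(6)=21, a(7)=34, a(8)=55, a(9)=89, a(10)=144, a(11)=233, a(12)=377, a(13)=610, a(14)=987, a(15)=1597, a(16)=2584, a(17)=4181, a(18)=6765, a(19)=10946, a(20)=17711, a(21)=28657, a(22)=46368, a(23)=75025, a(24)=121393, a(25)=196418, a(26)=317811.

Final answer: 317811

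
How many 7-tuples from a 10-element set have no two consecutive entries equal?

Let g(n) count such strings. g(1) = 10, and each valid string of length n-1 extends in 9 ways (any symbol but the last), so g(n) = 9 g(n-1).
Total: g(7) = 10 x 9^6.

Final answer: 10 x 9^{6} = 5314410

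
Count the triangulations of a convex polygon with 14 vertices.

The structures are counted by the Catalan number C_n. Here n = 14 - 2 = 12.
C_n = (2n)!/(n!(n+1)!), so C_{12} = 24!/(12! x 13!) = C(24,12)/13 = 2704156/13.

Final answer: C_{12} = 208012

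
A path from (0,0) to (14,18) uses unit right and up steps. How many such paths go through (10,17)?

Paths (0,0)->(10,17): C(27,17) = 8436285.
Paths (10,17)->(14,18): C(5,1) = 5.
By multiplication principle: 8436285 x 5.

Final answer: 42181425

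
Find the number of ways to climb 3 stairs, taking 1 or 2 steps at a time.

Let f(n) be the number of climbs. Removing the last move (1 or 2 steps) gives f(n) = f(n-1) + f(n-2); base cases f(1)=1, f(2)=2.
Iterating the recurrence: f(1)=1, f(2)=2, f(3)=3.

Final answer: 3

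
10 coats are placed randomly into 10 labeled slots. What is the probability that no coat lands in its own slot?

D(n) = (n-1)(D(n-1) + D(n-2)), D(0)=1, D(1)=0.
Building up: D(2)=1, D(3)=2, D(4)=9, D(5)=44, D(6)=265, D(7)=1854, D(8)=14833, D(9)=133496, D(10)=1334961.
Total arrangements: 10! = 3628800.
Probability = D(10)/10! = 16481/44800.

Final answer: D(10)/10! = 1334961/3628800 = 0.367879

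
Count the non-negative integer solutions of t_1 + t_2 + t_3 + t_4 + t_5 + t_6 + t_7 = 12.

Stars and bars with 12 stars and 6 bars:
C(12+7-1, 7-1) = C(18,6).

Final answer: C(18,6) = 18564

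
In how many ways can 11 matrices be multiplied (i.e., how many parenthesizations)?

The structures are counted by the Catalan number C_n. Here n = 11 - 1 = 10.
C_n = (2n)!/(n!(n+1)!), so C_{10} = 20!/(10! x 11!) = C(20,10)/11 = 184756/11.

Final answer: C_{10} = 16796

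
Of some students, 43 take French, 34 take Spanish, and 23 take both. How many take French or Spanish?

|A union B| = |A| + |B| - |A intersect B| = 43 + 34 - 23.

Final answer: 54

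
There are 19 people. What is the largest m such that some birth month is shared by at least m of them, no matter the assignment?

There are 12 possible values for birth month. With 19 people and 12 categories, by pigeonhole: ceiling(19/12).

Final answer: 2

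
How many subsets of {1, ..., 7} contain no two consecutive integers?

Let a(n) count such subsets of {1, ..., n}. Either n is excluded (a(n-1) ways) or n is included, forcing n-1 out (a(n-2) ways), so a(n) = a(n-1) + a(n-2) with a(1)=2, a(2)=3.
Building up term by term: a(1)=2, a(2)=3, a(3)=5, a(4)=8, a(5)=13, a(6)=21, a(7)=34.

Final answer: 34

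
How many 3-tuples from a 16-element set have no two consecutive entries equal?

First character: 16 choices. Each subsequent: 15 choices (must differ from the previous one).
Total: 16 x 15^2.

Final answer: 16 x 15^{2} = 3600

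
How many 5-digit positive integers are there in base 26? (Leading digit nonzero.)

These are the integers in [26^4, 26^5), so the count is 26^5 - 26^4 = 25 x 26^4.

Final answer: 11424400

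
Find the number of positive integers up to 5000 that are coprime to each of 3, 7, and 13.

|div by 3|=1666, |div by 7|=714, |div by 13|=384.
|div by 3&7|=238, |div by 3&13|=128, |div by 7&13|=54, |div by all|=18.
By inclusion-exclusion, divisible by at least one: 1666+714+384-238-128-54+18 = 2362.
Not divisible by any: 5000 - 2362.

Final answer: 2638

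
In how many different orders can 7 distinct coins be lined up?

The number of ways to arrange 7 distinct objects is 7!.

Final answer: 7! = 5040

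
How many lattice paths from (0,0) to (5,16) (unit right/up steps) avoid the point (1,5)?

Total paths to (5,16): C(21,16) = 20349.
Paths through (1,5): C(6,5) x C(15,11) = 8190.
Avoiding (1,5): 20349 - 8190.

Final answer: 12159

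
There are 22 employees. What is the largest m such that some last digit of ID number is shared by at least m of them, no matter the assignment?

There are 10 possible values for last digit of ID number. With 22 employees and 10 categories, by pigeonhole: ceiling(22/10).

Final answer: 3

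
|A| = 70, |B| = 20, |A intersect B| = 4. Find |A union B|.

|A union B| = |A| + |B| - |A intersect B| = 70 + 20 - 4.

Final answer: 86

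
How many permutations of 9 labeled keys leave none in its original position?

Use the recurrence D(n) = (n-1)(D(n-1) + D(n-2)) with D(0)=1, D(1)=0.
D(2) = 1 x (0 + 1) = 1
D(3) = 2 x (1 + 0) = 2
D(4) = 3 x (2 + 1) = 9
D(5) = 4 x (9 + 2) = 44
D(6) = 5 x (44 + 9) = 265
D(7) = 6 x (265 + 44) = 1854
D(8) = 7 x (1854 + 265) = 14833
D(9) = 8 x (D(8) + D(7)) = 8 x (14833 + 1854)

Final answer: D(9) = 133496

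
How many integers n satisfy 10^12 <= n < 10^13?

The leading digit cannot be 0 (9 options); the other 12 digits can be anything (10 options each).
Total: 9 x 10^12.

Final answer: 9000000000000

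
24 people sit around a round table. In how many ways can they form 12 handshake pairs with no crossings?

This is a standard Catalan-number count: the answer is C_n. Here n = 24/2 = 12.
Using C_0 = 1 and C_(k+1) = C_k x 2(2k+1)/(k+2), build up term by term: C_1=1, C_2=2, C_3=5, C_4=14, C_5=42, C_6=132, C_7=429, C_8=1430, C_9=4862, C_10=16796, C_11=58786, C_12=208012.

Final answer: C_{12} = 208012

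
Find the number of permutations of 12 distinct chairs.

The number of ways to arrange 12 distinct objects is 12!.

Final answer: 12! = 479001600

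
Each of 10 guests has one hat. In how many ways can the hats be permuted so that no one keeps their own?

Derangements satisfy D(n) = (n-1)(D(n-1) + D(n-2)), starting from D(0)=1, D(1)=0.
D(2) = 1 x (0 + 1) = 1
D(3) = 2 x (1 + 0) = 2
D(4) = 3 x (2 + 1) = 9
D(5) = 4 x (9 + 2) = 44
D(6) = 5 x (44 + 9) = 265
D(7) = 6 x (265 + 44) = 1854
D(8) = 7 x (1854 + 265) = 14833
D(9) = 8 x (14833 + 1854) = 133496
D(10) = 9 x (D(9) + D(8)) = 9 x (133496 + 14833)

Final answer: D(10) = 1334961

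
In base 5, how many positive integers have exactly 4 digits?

In base 5, the leading digit has 4 choices (1..4); each of the remaining 3 digits has 5 choices.
Total: 4 x 5^3.

Final answer: 500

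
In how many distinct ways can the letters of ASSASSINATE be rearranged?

Letters (A:3, E:1, I:1, N:1, S:4, T:1). Total letters: 11.
Permutations = 11!/(4! x 3!).

Final answer: 277200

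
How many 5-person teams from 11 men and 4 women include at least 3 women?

Sum over valid woman counts:
C(4,3)C(11,2) = 220
C(4,4)C(11,1) = 11
Total: 220 + 11.

Final answer: 231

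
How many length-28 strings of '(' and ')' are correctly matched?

This is a standard Catalan-number count: the answer is C_n. Here n = 14 (pairs).
C_n = C(2n,n) - C(2n,n+1), so C_{14} = C(28,14) - C(28,15) = 40116600 - 37442160.

Final answer: C_{14} = 2674440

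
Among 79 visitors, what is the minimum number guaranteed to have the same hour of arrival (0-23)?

There are 24 possible values for hour of arrival (0-23). With 79 visitors and 24 categories, by pigeonhole: ceiling(79/24).

Final answer: 4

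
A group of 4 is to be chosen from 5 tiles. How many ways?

C(5,4) = 5!/(4! x (5-4)!).

Final answer: C(5,4) = 5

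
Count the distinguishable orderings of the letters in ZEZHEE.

Letters (E:3, H:1, Z:2). Total letters: 6.
Permutations = 6!/(3! x 2!).

Final answer: 60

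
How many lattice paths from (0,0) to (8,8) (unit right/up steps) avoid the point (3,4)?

Total paths to (8,8): C(16,8) = 12870.
Paths through (3,4): C(7,4) x C(9,4) = 4410.
Avoiding (3,4): 12870 - 4410.

Final answer: 8460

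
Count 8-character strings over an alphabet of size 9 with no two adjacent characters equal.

Let g(n) count such strings. g(1) = 9, and each valid string of length n-1 extends in 8 ways (any symbol but the last), so g(n) = 8 g(n-1).
Total: g(8) = 9 x 8^7.

Final answer: 9 x 8^{7} = 18874368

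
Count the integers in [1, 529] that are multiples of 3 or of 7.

Multiples of 3: 176. Multiples of 7: 75. Of both (lcm=21): 25.
By inclusion-exclusion: 176 + 75 - 25.

Final answer: 226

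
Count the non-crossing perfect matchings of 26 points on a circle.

This is counted by the nth Catalan number C_n. Here n = 26/2 = 13.
C_n = (2n)!/(n!(n+1)!), so C_{13} = 26!/(13! x 14!) = C(26,13)/14 = 10400600/14.

Final answer: C_{13} = 742900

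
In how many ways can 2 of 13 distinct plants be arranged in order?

P(13,2) = 13!/(13-2)! = 13!/11!.

Final answer: P(13,2) = 156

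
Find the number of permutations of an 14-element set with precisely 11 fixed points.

Choose which 11 elements are fixed: C(14,11) = 364.
Derange the remaining 3 using D(j) = (j-1)(D(j-1) + D(j-2)), D(0)=1, D(1)=0: D(2)=1, D(3)=2.
Total: 364 x 2.

Final answer: C(14,11) D(3) = 728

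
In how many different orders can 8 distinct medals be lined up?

The number of ways to arrange 8 distinct objects is 8!.

Final answer: 8! = 40320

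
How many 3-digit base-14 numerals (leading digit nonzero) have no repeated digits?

The leading digit has 13 choices (anything but zero); the next has 13 (anything but the first), then 12, and so on, one fewer each time.
Total: 13 x 13 x 12.

Final answer: 2028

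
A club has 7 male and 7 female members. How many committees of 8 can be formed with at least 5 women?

Sum over valid woman counts:
C(7,5)C(7,3) = 735
C(7,6)C(7,2) = 147
C(7,7)C(7,1) = 7
Total: 735 + 147 + 7.

Final answer: 889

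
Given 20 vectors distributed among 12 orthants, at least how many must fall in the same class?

By pigeonhole with 20 objects and 12 categories: ceiling(20/12).

Final answer: 2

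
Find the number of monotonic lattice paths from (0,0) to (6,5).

Each path has 6 right steps and 5 up steps in some order (11 steps total).
Choose which 5 of the 11 steps are up: C(11,5).

Final answer: C(11,5) = 462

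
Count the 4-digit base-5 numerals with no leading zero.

In base 5, the leading digit has 4 choices (1..4); each of the remaining 3 digits has 5 choices.
Total: 4 x 5^3.

Final answer: 500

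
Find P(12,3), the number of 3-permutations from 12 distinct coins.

P(12,3) = 12!/(12-3)! = 12!/9!.

Final answer: P(12,3) = 1320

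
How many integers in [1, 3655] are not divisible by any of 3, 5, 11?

|div by 3|=1218, |div by 5|=731, |div by 11|=332.
|div by 3&5|=243, |div by 3&11|=110, |div by 5&11|=66, |div by all|=22.
By inclusion-exclusion, divisible by at least one: 1218+731+332-243-110-66+22 = 1884.
Not divisible by any: 3655 - 1884.

Final answer: 1771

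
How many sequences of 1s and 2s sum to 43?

Let f(n) be the number of climbs. Removing the last move (1 or 2 steps) gives f(n) = f(n-1) + f(n-2); base cases f(1)=1, f(2)=2.
Computing successive values: f(1)=1, f(2)=2, f(3)=3, f(4)=5, f(5)=8, f(6)=13, f(7)=21, f(8)=34, f(9)=55, f(10)=89, f(11)=144, f(12)=233, f(13)=377, f(14)=610, f(15)=987, f(16)=1597, f(17)=2584, f(18)=4181, f(19)=6765, f(20)=10946, f(21)=17711, f(22)=28657, f(23)=46368, f(24)=75025, f(25)=121393, f(26)=196418, f(27)=317811, f(28)=514229, f(29)=832040, f(30)=1346269, f(31)=2178309, f(32)=3524578, f(33)=5702887, f(34)=9227465, f(35)=14930352, f(36)=24157817, f(37)=39088169, f(38)=63245986, f(39)=102334155, f(40)=165580141, f(41)=267914296, f(42)=433494437, f(43)=701408733.

Final answer: 701408733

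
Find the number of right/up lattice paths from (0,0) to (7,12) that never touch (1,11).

Total paths to (7,12): C(19,12) = 50388.
Paths through (1,11): C(12,11) x C(7,1) = 84.
Avoiding (1,11): 50388 - 84.

Final answer: 50304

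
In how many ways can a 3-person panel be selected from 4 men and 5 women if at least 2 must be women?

Sum over valid woman counts:
C(5,2)C(4,1) = 40
C(5,3)C(4,0) = 10
Total: 40 + 10.

Final answer: 50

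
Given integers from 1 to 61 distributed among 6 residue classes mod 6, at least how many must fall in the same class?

By pigeonhole with 61 objects and 6 categories: ceiling(61/6).

Final answer: 11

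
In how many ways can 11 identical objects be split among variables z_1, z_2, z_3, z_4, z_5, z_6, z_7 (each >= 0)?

Stars and bars with 11 stars and 6 bars:
C(11+7-1, 7-1) = C(17,6).

Final answer: C(17,6) = 12376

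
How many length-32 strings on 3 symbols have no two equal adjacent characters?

First character: 3 choices. Each subsequent: 2 choices (must differ from the previous one).
Total: 3 x 2^31.

Final answer: 3 x 2^{31} = 6442450944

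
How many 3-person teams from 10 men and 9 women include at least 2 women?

Sum over valid woman counts:
C(9,2)C(10,1) = 360
C(9,3)C(10,0) = 84
Total: 360 + 84.

Final answer: 444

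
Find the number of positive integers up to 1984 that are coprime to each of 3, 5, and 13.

|div by 3|=661, |div by 5|=396, |div by 13|=152.
|div by 3&5|=132, |div by 3&13|=50, |div by 5&13|=30, |div by all|=10.
By inclusion-exclusion, divisible by at least one: 661+396+152-132-50-30+10 = 1007.
Not divisible by any: 1984 - 1007.

Final answer: 977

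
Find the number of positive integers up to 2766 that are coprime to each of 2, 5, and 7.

|div by 2|=1383, |div by 5|=553, |div by 7|=395.
|div by 2&5|=276, |div by 2&7|=197, |div by 5&7|=79, |div by all|=39.
By inclusion-exclusion, divisible by at least one: 1383+553+395-276-197-79+39 = 1818.
Not divisible by any: 2766 - 1818.

Final answer: 948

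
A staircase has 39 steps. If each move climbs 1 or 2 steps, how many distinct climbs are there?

Condition on the final move: it is a 1-step (f(n-1) ways to get there) or a 2-step (f(n-2) ways), so f(n) = f(n-1) + f(n-2), with f(1)=1, f(2)=2.
Computing successive values: f(1)=1, f(2)=2, f(3)=3, f(4)=5, f(5)=8, f(6)=13, f(7)=21, f(8)=34, f(9)=55, f(10)=89, f(11)=144, f(12)=233, f(13)=377, f(14)=610, f(15)=987, f(16)=1597, f(17)=2584, f(18)=4181, f(19)=6765, f(20)=10946, f(21)=17711, f(22)=28657, f(23)=46368, f(24)=75025, f(25)=121393, f(26)=196418, f(27)=317811, f(28)=514229, f(29)=832040, f(30)=1346269, f(31)=2178309, f(32)=3524578, f(33)=5702887, f(34)=9227465, f(35)=14930352, f(36)=24157817, f(37)=39088169, f(38)=63245986, f(39)=102334155.

Final answer: 102334155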